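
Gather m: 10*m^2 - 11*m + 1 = 10*m^2 - 11*m + 1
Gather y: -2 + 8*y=8*y - 2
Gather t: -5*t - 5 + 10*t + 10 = 5*t + 5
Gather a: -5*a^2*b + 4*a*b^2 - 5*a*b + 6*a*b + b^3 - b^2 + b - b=-5*a^2*b + a*(4*b^2 + b) + b^3 - b^2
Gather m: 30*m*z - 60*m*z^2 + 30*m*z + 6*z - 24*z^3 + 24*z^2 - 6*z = m*(-60*z^2 + 60*z) - 24*z^3 + 24*z^2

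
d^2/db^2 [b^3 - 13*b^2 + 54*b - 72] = 6*b - 26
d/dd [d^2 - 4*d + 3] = 2*d - 4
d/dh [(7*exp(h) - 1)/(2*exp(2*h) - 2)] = (-7*exp(2*h) + 2*exp(h) - 7)*exp(h)/(2*(exp(4*h) - 2*exp(2*h) + 1))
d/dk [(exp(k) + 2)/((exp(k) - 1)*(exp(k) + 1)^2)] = (-2*exp(2*k) - 5*exp(k) + 1)*exp(k)/(exp(5*k) + exp(4*k) - 2*exp(3*k) - 2*exp(2*k) + exp(k) + 1)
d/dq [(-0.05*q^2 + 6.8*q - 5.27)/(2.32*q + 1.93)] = (-0.116*q^2 - 0.193*q + 25.3504)/(5.3824*q^2 + 8.9552*q + 3.7249)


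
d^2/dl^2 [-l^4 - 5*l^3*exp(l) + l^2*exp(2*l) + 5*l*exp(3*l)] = -5*l^3*exp(l) + 4*l^2*exp(2*l) - 30*l^2*exp(l) - 12*l^2 + 45*l*exp(3*l) + 8*l*exp(2*l) - 30*l*exp(l) + 30*exp(3*l) + 2*exp(2*l)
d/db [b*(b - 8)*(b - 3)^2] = 4*b^3 - 42*b^2 + 114*b - 72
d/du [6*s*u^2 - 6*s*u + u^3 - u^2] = 12*s*u - 6*s + 3*u^2 - 2*u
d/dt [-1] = 0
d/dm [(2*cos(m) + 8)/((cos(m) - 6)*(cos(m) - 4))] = 2*(cos(m)^2 + 8*cos(m) - 64)*sin(m)/((cos(m) - 6)^2*(cos(m) - 4)^2)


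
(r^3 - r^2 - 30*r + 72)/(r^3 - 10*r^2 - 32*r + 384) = (r^2 - 7*r + 12)/(r^2 - 16*r + 64)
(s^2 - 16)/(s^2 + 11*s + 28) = (s - 4)/(s + 7)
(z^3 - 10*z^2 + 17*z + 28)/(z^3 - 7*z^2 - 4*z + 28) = (z^2 - 3*z - 4)/(z^2 - 4)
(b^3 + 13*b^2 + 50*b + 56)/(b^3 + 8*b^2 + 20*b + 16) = (b + 7)/(b + 2)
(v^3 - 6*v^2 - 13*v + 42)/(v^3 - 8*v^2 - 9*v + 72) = (v^2 - 9*v + 14)/(v^2 - 11*v + 24)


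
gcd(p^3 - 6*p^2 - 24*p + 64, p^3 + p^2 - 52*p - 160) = p^2 - 4*p - 32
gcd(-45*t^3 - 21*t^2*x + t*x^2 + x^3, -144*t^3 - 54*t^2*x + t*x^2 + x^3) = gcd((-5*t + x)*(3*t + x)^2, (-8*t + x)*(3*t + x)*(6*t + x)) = 3*t + x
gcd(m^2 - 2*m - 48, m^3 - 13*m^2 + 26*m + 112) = m - 8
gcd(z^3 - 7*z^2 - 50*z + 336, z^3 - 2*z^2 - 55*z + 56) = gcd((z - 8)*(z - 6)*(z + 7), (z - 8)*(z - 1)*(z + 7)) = z^2 - z - 56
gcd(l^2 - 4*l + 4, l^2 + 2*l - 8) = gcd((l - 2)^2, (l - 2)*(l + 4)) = l - 2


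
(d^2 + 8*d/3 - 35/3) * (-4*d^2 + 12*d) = -4*d^4 + 4*d^3/3 + 236*d^2/3 - 140*d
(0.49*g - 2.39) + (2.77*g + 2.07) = 3.26*g - 0.32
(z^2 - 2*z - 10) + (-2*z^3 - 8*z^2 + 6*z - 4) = -2*z^3 - 7*z^2 + 4*z - 14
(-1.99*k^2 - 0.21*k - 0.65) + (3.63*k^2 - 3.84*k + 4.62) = 1.64*k^2 - 4.05*k + 3.97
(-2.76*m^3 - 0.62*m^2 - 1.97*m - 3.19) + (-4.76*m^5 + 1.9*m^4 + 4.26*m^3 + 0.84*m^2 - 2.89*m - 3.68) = -4.76*m^5 + 1.9*m^4 + 1.5*m^3 + 0.22*m^2 - 4.86*m - 6.87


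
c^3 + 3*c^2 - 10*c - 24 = (c - 3)*(c + 2)*(c + 4)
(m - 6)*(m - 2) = m^2 - 8*m + 12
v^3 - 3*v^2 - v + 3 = (v - 3)*(v - 1)*(v + 1)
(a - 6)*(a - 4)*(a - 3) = a^3 - 13*a^2 + 54*a - 72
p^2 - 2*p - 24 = (p - 6)*(p + 4)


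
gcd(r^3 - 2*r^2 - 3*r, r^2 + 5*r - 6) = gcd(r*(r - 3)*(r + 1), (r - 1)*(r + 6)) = 1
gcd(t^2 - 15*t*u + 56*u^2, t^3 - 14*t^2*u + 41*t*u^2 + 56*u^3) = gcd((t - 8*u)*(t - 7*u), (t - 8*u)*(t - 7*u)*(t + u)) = t^2 - 15*t*u + 56*u^2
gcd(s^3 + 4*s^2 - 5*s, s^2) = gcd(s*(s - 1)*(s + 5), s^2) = s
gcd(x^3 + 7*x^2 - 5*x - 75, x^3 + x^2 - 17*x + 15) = x^2 + 2*x - 15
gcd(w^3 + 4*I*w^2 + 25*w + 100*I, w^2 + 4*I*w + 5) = w + 5*I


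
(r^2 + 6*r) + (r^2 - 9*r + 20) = 2*r^2 - 3*r + 20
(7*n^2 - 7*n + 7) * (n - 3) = 7*n^3 - 28*n^2 + 28*n - 21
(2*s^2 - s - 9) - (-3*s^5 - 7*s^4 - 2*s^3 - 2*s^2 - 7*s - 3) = 3*s^5 + 7*s^4 + 2*s^3 + 4*s^2 + 6*s - 6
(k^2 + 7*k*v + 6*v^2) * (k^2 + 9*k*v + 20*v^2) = k^4 + 16*k^3*v + 89*k^2*v^2 + 194*k*v^3 + 120*v^4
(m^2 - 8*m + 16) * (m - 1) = m^3 - 9*m^2 + 24*m - 16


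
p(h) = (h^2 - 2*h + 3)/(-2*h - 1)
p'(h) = (2*h - 2)/(-2*h - 1) + 2*(h^2 - 2*h + 3)/(-2*h - 1)^2 = 2*(-h^2 - h + 4)/(4*h^2 + 4*h + 1)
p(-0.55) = 44.02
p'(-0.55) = 849.50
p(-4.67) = 4.09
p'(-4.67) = -0.38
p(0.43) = -1.25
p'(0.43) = 1.96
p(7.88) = -2.94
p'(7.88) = -0.47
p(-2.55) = 3.56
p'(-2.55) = 0.01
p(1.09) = -0.63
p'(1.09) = 0.34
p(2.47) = -0.70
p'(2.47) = -0.26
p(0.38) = -1.35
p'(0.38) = 2.24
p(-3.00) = 3.60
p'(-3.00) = -0.16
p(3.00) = -0.86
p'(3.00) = -0.33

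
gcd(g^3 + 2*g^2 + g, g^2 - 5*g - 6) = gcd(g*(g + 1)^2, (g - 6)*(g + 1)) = g + 1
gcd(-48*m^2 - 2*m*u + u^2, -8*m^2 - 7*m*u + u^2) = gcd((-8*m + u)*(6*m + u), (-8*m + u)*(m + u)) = -8*m + u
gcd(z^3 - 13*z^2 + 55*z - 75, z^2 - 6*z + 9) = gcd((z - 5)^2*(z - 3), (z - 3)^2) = z - 3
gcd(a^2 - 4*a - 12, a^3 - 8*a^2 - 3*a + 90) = a - 6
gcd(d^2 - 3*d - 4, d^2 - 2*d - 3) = d + 1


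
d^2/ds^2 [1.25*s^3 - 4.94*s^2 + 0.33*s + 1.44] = 7.5*s - 9.88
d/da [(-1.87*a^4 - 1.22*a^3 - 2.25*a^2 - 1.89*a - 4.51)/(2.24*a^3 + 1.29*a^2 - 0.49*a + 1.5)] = (-4.1888*a^6 - 4.8246*a^5 + 6.2151*a^4 - 1.5572*a^3 + 28.3578*a^2 + 4.8858*a - 5.0449)/(5.0176*a^6 + 5.7792*a^5 - 0.5311*a^4 + 5.4558*a^3 + 4.1101*a^2 - 1.47*a + 2.25)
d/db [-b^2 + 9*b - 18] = 9 - 2*b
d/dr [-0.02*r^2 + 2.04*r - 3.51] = 2.04 - 0.04*r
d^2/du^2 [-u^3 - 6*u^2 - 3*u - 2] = -6*u - 12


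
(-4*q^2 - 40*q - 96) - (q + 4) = -4*q^2 - 41*q - 100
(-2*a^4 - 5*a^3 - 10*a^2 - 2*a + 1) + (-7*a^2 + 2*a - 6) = -2*a^4 - 5*a^3 - 17*a^2 - 5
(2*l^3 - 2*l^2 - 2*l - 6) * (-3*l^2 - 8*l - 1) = -6*l^5 - 10*l^4 + 20*l^3 + 36*l^2 + 50*l + 6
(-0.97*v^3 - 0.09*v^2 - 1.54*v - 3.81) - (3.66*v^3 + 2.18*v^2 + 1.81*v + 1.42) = -4.63*v^3 - 2.27*v^2 - 3.35*v - 5.23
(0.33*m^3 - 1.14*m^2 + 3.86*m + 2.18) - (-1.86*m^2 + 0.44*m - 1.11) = 0.33*m^3 + 0.72*m^2 + 3.42*m + 3.29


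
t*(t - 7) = t^2 - 7*t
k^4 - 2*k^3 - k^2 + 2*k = k*(k - 2)*(k - 1)*(k + 1)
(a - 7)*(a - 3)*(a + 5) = a^3 - 5*a^2 - 29*a + 105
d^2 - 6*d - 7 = (d - 7)*(d + 1)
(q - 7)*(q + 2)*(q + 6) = q^3 + q^2 - 44*q - 84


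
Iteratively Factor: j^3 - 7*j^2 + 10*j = (j - 5)*(j^2 - 2*j) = (j - 5)*(j - 2)*(j)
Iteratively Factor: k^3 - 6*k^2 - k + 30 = (k - 5)*(k^2 - k - 6) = (k - 5)*(k - 3)*(k + 2)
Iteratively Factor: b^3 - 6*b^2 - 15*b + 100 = (b - 5)*(b^2 - b - 20) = (b - 5)*(b + 4)*(b - 5)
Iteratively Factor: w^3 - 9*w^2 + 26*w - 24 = (w - 2)*(w^2 - 7*w + 12) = (w - 4)*(w - 2)*(w - 3)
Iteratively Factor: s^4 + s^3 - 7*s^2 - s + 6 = (s - 1)*(s^3 + 2*s^2 - 5*s - 6) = (s - 2)*(s - 1)*(s^2 + 4*s + 3) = (s - 2)*(s - 1)*(s + 3)*(s + 1)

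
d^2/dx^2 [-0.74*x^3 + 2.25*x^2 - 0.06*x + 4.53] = 4.5 - 4.44*x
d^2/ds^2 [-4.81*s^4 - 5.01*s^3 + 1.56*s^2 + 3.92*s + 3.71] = -57.72*s^2 - 30.06*s + 3.12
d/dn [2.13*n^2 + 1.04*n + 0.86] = 4.26*n + 1.04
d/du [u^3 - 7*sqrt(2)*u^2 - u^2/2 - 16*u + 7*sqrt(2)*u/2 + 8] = 3*u^2 - 14*sqrt(2)*u - u - 16 + 7*sqrt(2)/2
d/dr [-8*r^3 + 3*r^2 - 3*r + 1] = -24*r^2 + 6*r - 3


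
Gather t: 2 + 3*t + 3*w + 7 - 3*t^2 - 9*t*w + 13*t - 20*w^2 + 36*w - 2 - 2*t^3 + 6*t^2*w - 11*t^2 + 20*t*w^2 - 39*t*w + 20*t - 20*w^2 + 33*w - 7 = -2*t^3 + t^2*(6*w - 14) + t*(20*w^2 - 48*w + 36) - 40*w^2 + 72*w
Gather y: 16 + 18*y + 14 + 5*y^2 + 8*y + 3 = 5*y^2 + 26*y + 33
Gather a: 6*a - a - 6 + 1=5*a - 5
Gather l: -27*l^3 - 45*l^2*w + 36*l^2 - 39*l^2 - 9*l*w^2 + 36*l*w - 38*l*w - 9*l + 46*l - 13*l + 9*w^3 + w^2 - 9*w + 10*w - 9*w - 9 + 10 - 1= -27*l^3 + l^2*(-45*w - 3) + l*(-9*w^2 - 2*w + 24) + 9*w^3 + w^2 - 8*w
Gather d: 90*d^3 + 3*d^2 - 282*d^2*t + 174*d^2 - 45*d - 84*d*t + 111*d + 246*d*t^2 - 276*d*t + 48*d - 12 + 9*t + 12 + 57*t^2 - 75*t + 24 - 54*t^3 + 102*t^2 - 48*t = 90*d^3 + d^2*(177 - 282*t) + d*(246*t^2 - 360*t + 114) - 54*t^3 + 159*t^2 - 114*t + 24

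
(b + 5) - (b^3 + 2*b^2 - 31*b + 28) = -b^3 - 2*b^2 + 32*b - 23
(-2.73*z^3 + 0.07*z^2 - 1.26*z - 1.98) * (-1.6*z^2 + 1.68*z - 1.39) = 4.368*z^5 - 4.6984*z^4 + 5.9283*z^3 + 0.9539*z^2 - 1.575*z + 2.7522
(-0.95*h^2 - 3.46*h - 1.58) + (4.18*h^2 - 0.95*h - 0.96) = 3.23*h^2 - 4.41*h - 2.54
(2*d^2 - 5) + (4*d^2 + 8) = 6*d^2 + 3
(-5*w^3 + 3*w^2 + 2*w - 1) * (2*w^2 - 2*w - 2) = -10*w^5 + 16*w^4 + 8*w^3 - 12*w^2 - 2*w + 2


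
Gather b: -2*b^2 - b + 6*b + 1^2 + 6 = -2*b^2 + 5*b + 7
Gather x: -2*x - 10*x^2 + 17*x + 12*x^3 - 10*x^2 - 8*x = 12*x^3 - 20*x^2 + 7*x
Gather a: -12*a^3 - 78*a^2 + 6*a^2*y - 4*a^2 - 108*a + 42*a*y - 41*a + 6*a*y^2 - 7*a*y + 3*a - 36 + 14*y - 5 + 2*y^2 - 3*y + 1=-12*a^3 + a^2*(6*y - 82) + a*(6*y^2 + 35*y - 146) + 2*y^2 + 11*y - 40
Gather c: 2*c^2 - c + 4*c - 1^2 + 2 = 2*c^2 + 3*c + 1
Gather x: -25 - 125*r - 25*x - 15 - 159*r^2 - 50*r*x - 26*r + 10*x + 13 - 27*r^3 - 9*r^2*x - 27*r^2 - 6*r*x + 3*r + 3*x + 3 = -27*r^3 - 186*r^2 - 148*r + x*(-9*r^2 - 56*r - 12) - 24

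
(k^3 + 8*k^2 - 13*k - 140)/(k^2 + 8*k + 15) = (k^2 + 3*k - 28)/(k + 3)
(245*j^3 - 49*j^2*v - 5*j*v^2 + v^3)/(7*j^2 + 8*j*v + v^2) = (35*j^2 - 12*j*v + v^2)/(j + v)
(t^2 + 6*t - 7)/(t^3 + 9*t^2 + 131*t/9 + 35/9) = 9*(t - 1)/(9*t^2 + 18*t + 5)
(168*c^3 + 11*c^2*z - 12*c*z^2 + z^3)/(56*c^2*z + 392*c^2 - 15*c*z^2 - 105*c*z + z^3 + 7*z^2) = (3*c + z)/(z + 7)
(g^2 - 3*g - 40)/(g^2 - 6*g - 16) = (g + 5)/(g + 2)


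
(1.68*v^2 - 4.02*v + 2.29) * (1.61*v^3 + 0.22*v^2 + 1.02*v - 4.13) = 2.7048*v^5 - 6.1026*v^4 + 4.5161*v^3 - 10.535*v^2 + 18.9384*v - 9.4577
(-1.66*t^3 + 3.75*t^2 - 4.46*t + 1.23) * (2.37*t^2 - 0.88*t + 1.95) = -3.9342*t^5 + 10.3483*t^4 - 17.1072*t^3 + 14.1524*t^2 - 9.7794*t + 2.3985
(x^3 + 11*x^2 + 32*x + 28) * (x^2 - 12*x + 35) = x^5 - x^4 - 65*x^3 + 29*x^2 + 784*x + 980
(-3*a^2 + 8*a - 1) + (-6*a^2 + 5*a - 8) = -9*a^2 + 13*a - 9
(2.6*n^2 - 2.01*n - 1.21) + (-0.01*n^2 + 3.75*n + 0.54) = 2.59*n^2 + 1.74*n - 0.67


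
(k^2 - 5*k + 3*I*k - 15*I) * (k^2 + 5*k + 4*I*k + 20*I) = k^4 + 7*I*k^3 - 37*k^2 - 175*I*k + 300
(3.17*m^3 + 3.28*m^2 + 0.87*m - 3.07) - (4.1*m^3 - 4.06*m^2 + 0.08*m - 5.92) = -0.93*m^3 + 7.34*m^2 + 0.79*m + 2.85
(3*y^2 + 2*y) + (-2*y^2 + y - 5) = y^2 + 3*y - 5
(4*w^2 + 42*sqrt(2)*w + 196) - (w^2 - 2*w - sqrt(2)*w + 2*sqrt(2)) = 3*w^2 + 2*w + 43*sqrt(2)*w - 2*sqrt(2) + 196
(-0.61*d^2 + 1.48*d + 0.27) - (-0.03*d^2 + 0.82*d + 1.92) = -0.58*d^2 + 0.66*d - 1.65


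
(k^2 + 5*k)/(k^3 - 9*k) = (k + 5)/(k^2 - 9)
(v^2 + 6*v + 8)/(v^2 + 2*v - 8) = (v + 2)/(v - 2)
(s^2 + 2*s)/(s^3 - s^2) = (s + 2)/(s*(s - 1))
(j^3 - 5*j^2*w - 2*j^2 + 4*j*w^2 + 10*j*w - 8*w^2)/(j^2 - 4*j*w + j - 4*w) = (j^2 - j*w - 2*j + 2*w)/(j + 1)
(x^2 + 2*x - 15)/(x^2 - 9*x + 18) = (x + 5)/(x - 6)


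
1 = 1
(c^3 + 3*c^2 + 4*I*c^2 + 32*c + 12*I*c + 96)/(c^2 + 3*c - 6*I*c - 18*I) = (c^2 + 4*I*c + 32)/(c - 6*I)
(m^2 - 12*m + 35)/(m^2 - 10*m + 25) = (m - 7)/(m - 5)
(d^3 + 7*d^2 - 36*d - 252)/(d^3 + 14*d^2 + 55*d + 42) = (d - 6)/(d + 1)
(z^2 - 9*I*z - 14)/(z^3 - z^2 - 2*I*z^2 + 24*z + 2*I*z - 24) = (z^2 - 9*I*z - 14)/(z^3 - z^2*(1 + 2*I) + 2*z*(12 + I) - 24)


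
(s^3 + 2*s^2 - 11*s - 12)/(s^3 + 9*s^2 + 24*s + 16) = (s - 3)/(s + 4)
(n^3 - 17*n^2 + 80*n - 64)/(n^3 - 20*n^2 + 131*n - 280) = (n^2 - 9*n + 8)/(n^2 - 12*n + 35)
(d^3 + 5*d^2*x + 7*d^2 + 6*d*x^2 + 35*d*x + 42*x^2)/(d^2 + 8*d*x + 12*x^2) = (d^2 + 3*d*x + 7*d + 21*x)/(d + 6*x)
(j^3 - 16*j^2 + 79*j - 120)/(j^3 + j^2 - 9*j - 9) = (j^2 - 13*j + 40)/(j^2 + 4*j + 3)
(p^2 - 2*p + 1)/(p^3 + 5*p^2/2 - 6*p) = 2*(p^2 - 2*p + 1)/(p*(2*p^2 + 5*p - 12))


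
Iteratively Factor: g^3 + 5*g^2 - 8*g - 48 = (g - 3)*(g^2 + 8*g + 16) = (g - 3)*(g + 4)*(g + 4)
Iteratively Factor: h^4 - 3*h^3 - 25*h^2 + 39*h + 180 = (h + 3)*(h^3 - 6*h^2 - 7*h + 60) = (h - 5)*(h + 3)*(h^2 - h - 12) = (h - 5)*(h + 3)^2*(h - 4)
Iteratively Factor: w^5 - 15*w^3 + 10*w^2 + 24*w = (w)*(w^4 - 15*w^2 + 10*w + 24) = w*(w + 1)*(w^3 - w^2 - 14*w + 24) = w*(w - 2)*(w + 1)*(w^2 + w - 12) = w*(w - 3)*(w - 2)*(w + 1)*(w + 4)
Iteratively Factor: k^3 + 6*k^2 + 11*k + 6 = (k + 3)*(k^2 + 3*k + 2) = (k + 2)*(k + 3)*(k + 1)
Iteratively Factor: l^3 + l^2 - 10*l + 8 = (l - 1)*(l^2 + 2*l - 8) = (l - 2)*(l - 1)*(l + 4)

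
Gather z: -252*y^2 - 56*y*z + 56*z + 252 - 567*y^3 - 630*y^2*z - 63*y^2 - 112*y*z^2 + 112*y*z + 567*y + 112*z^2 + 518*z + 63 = -567*y^3 - 315*y^2 + 567*y + z^2*(112 - 112*y) + z*(-630*y^2 + 56*y + 574) + 315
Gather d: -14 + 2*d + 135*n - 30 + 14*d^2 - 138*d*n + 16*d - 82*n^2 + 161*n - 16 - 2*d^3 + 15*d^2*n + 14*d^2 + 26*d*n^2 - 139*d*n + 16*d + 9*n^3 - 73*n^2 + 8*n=-2*d^3 + d^2*(15*n + 28) + d*(26*n^2 - 277*n + 34) + 9*n^3 - 155*n^2 + 304*n - 60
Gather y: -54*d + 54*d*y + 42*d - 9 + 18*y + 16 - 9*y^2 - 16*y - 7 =-12*d - 9*y^2 + y*(54*d + 2)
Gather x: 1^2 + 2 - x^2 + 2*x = -x^2 + 2*x + 3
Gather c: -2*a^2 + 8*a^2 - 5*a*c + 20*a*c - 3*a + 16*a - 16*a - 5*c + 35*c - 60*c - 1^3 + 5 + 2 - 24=6*a^2 - 3*a + c*(15*a - 30) - 18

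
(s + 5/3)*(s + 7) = s^2 + 26*s/3 + 35/3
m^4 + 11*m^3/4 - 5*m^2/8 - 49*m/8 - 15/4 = (m - 3/2)*(m + 1)*(m + 5/4)*(m + 2)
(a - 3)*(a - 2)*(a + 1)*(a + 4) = a^4 - 15*a^2 + 10*a + 24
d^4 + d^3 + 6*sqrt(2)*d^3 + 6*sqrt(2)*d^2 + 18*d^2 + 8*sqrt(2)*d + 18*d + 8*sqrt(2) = (d + 1)*(d + sqrt(2))^2*(d + 4*sqrt(2))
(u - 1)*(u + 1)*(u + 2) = u^3 + 2*u^2 - u - 2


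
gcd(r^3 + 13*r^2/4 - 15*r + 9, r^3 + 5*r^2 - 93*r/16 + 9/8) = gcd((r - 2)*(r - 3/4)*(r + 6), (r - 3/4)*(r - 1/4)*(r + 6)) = r^2 + 21*r/4 - 9/2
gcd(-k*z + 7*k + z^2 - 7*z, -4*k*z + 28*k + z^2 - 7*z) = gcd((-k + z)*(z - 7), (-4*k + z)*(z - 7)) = z - 7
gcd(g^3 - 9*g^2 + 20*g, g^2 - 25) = g - 5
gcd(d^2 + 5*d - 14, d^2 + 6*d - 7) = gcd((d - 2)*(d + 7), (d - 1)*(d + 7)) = d + 7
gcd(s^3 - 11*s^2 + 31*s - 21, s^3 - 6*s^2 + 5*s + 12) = s - 3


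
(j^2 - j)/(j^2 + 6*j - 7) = j/(j + 7)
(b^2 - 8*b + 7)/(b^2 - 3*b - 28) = (b - 1)/(b + 4)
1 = 1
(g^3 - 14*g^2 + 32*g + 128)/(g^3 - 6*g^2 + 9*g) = (g^3 - 14*g^2 + 32*g + 128)/(g*(g^2 - 6*g + 9))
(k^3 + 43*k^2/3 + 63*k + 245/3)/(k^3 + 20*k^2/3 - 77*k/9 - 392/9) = 3*(k + 5)/(3*k - 8)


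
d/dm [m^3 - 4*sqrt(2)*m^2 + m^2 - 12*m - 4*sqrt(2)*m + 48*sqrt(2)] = 3*m^2 - 8*sqrt(2)*m + 2*m - 12 - 4*sqrt(2)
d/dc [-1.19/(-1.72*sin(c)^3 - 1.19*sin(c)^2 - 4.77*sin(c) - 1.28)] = (-2.8322*sin(c) + 3.0702*cos(2*c) - 8.7465)*cos(c)/(1.72*sin(c)^3 + 1.19*sin(c)^2 + 4.77*sin(c) + 1.28)^2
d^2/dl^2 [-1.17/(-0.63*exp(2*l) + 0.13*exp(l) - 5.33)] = ((0.1521 - 2.9484*exp(l))*(0.63*exp(2*l) - 0.13*exp(l) + 5.33) + 1.17*(1.26*exp(l) - 0.13)*(2.52*exp(l) - 0.26)*exp(l))*exp(l)/(0.63*exp(2*l) - 0.13*exp(l) + 5.33)^3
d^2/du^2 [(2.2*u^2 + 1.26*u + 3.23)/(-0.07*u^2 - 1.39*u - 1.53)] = (0.415772*u^3 + 1.318758*u^2 - 1.07599800000001*u - 16.730176)/(0.000343*u^6 + 0.020433*u^5 + 0.428232*u^4 + 3.578833*u^3 + 9.359928*u^2 + 9.761553*u + 3.581577)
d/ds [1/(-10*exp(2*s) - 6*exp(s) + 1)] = (20*exp(s) + 6)*exp(s)/(10*exp(2*s) + 6*exp(s) - 1)^2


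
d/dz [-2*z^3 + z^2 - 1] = 2*z*(1 - 3*z)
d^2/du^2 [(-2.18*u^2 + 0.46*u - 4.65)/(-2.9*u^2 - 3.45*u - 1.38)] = (-51.359*u^3 + 182.29284*u^2 + 290.18502*u + 86.157954)/(24.389*u^6 + 87.0435*u^5 + 138.36915*u^4 + 123.905025*u^3 + 65.84463*u^2 + 19.71054*u + 2.628072)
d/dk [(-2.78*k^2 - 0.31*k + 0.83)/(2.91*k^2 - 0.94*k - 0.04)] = (3.5153*k^2 - 4.6082*k + 0.7926)/(8.4681*k^4 - 5.4708*k^3 + 0.6508*k^2 + 0.0752*k + 0.0016)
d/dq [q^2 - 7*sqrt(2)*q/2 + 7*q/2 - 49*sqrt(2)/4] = 2*q - 7*sqrt(2)/2 + 7/2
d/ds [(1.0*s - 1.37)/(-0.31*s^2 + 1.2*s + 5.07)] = (0.31*s^2 - 0.8494*s + 6.714)/(0.0961*s^4 - 0.744*s^3 - 1.7034*s^2 + 12.168*s + 25.7049)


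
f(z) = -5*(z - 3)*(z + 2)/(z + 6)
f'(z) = 5*(z - 3)*(z + 2)/(z + 6)^2 - 5*(z - 3)/(z + 6) - 5*(z + 2)/(z + 6)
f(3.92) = -2.75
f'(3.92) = -3.17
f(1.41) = 3.66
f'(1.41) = -1.72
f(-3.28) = -14.78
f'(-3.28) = 19.33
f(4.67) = -5.22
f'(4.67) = -3.42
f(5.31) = -7.47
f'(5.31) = -3.59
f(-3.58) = -21.48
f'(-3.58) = 25.74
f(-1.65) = 1.87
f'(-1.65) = 4.51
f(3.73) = -2.15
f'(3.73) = -3.10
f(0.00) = 5.00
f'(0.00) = 0.00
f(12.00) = -35.00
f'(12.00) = -4.44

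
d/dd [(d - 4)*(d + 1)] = 2*d - 3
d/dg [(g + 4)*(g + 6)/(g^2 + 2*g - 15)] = 2*(-4*g^2 - 39*g - 99)/(g^4 + 4*g^3 - 26*g^2 - 60*g + 225)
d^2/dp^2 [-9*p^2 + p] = -18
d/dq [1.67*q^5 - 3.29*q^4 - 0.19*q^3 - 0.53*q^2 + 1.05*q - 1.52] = 8.35*q^4 - 13.16*q^3 - 0.57*q^2 - 1.06*q + 1.05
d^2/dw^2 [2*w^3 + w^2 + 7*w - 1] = 12*w + 2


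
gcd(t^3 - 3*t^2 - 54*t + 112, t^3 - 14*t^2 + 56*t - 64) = t^2 - 10*t + 16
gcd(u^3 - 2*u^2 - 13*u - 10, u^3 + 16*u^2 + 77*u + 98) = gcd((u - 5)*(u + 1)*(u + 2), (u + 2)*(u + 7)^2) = u + 2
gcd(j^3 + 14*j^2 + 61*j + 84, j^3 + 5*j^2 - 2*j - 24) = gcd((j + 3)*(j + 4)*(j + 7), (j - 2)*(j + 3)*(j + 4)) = j^2 + 7*j + 12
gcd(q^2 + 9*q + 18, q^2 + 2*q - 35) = 1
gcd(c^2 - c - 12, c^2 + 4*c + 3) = c + 3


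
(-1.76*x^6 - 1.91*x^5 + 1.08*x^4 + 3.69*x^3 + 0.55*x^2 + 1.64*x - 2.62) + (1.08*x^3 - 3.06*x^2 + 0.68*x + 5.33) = -1.76*x^6 - 1.91*x^5 + 1.08*x^4 + 4.77*x^3 - 2.51*x^2 + 2.32*x + 2.71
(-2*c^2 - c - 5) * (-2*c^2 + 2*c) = 4*c^4 - 2*c^3 + 8*c^2 - 10*c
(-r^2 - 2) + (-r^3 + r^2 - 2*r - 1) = -r^3 - 2*r - 3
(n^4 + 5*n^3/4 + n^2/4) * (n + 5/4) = n^5 + 5*n^4/2 + 29*n^3/16 + 5*n^2/16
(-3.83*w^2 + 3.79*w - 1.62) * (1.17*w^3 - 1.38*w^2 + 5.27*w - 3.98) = -4.4811*w^5 + 9.7197*w^4 - 27.3097*w^3 + 37.4523*w^2 - 23.6216*w + 6.4476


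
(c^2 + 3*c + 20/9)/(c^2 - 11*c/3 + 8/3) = (9*c^2 + 27*c + 20)/(3*(3*c^2 - 11*c + 8))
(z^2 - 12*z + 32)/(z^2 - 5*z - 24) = (z - 4)/(z + 3)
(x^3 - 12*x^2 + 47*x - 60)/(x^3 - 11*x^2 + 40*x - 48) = (x - 5)/(x - 4)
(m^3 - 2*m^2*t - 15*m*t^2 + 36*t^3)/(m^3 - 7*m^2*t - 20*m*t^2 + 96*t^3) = (-m + 3*t)/(-m + 8*t)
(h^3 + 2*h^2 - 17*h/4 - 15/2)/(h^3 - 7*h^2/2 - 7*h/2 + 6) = (h^2 + h/2 - 5)/(h^2 - 5*h + 4)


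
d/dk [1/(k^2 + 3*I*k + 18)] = (-2*k - 3*I)/(k^2 + 3*I*k + 18)^2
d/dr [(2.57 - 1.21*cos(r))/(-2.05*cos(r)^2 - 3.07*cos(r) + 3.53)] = (2.4805*cos(r)^2 - 10.537*cos(r) - 3.6186)*sin(r)/(4.2025*cos(r)^4 + 12.587*cos(r)^3 - 5.0481*cos(r)^2 - 21.6742*cos(r) + 12.4609)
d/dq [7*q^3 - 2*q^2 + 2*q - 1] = 21*q^2 - 4*q + 2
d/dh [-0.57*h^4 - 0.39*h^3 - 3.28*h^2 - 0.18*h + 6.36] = -2.28*h^3 - 1.17*h^2 - 6.56*h - 0.18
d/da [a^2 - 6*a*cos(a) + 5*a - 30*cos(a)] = 6*a*sin(a) + 2*a + 30*sin(a) - 6*cos(a) + 5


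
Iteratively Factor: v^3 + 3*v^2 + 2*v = (v + 2)*(v^2 + v) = v*(v + 2)*(v + 1)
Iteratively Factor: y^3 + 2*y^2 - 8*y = (y)*(y^2 + 2*y - 8) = y*(y - 2)*(y + 4)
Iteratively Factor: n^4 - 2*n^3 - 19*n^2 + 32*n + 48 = (n - 3)*(n^3 + n^2 - 16*n - 16) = (n - 3)*(n + 1)*(n^2 - 16) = (n - 4)*(n - 3)*(n + 1)*(n + 4)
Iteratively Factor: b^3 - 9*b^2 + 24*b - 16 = (b - 1)*(b^2 - 8*b + 16) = (b - 4)*(b - 1)*(b - 4)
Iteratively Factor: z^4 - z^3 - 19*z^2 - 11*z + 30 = (z + 2)*(z^3 - 3*z^2 - 13*z + 15) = (z - 5)*(z + 2)*(z^2 + 2*z - 3) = (z - 5)*(z - 1)*(z + 2)*(z + 3)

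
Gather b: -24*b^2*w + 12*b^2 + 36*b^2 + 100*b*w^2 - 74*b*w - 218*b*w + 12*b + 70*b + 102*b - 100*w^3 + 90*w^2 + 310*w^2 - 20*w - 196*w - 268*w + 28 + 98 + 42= b^2*(48 - 24*w) + b*(100*w^2 - 292*w + 184) - 100*w^3 + 400*w^2 - 484*w + 168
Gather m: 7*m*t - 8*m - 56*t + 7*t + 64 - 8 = m*(7*t - 8) - 49*t + 56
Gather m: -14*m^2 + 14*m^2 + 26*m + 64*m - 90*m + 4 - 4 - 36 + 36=0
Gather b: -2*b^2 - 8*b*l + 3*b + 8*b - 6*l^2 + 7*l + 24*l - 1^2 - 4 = -2*b^2 + b*(11 - 8*l) - 6*l^2 + 31*l - 5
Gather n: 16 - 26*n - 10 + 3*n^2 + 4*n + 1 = 3*n^2 - 22*n + 7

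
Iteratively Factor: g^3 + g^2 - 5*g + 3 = (g - 1)*(g^2 + 2*g - 3) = (g - 1)^2*(g + 3)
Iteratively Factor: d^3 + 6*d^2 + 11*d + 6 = (d + 1)*(d^2 + 5*d + 6) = (d + 1)*(d + 3)*(d + 2)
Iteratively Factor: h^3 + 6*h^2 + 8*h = (h + 4)*(h^2 + 2*h) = h*(h + 4)*(h + 2)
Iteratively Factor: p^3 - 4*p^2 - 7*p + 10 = (p - 5)*(p^2 + p - 2) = (p - 5)*(p - 1)*(p + 2)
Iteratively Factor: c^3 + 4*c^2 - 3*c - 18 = (c - 2)*(c^2 + 6*c + 9) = (c - 2)*(c + 3)*(c + 3)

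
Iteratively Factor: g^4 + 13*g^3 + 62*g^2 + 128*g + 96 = (g + 4)*(g^3 + 9*g^2 + 26*g + 24) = (g + 2)*(g + 4)*(g^2 + 7*g + 12) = (g + 2)*(g + 3)*(g + 4)*(g + 4)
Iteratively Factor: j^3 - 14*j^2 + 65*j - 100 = (j - 5)*(j^2 - 9*j + 20) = (j - 5)*(j - 4)*(j - 5)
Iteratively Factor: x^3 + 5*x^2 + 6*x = (x + 3)*(x^2 + 2*x) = x*(x + 3)*(x + 2)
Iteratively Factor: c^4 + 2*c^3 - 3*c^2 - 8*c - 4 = (c + 1)*(c^3 + c^2 - 4*c - 4) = (c + 1)*(c + 2)*(c^2 - c - 2) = (c + 1)^2*(c + 2)*(c - 2)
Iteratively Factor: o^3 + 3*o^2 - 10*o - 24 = (o - 3)*(o^2 + 6*o + 8) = (o - 3)*(o + 2)*(o + 4)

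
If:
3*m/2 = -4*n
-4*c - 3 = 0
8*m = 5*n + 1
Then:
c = -3/4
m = 8/79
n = -3/79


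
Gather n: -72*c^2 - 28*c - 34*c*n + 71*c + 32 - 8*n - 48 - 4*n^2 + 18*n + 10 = -72*c^2 + 43*c - 4*n^2 + n*(10 - 34*c) - 6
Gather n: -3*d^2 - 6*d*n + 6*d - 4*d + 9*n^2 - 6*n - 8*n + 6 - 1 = -3*d^2 + 2*d + 9*n^2 + n*(-6*d - 14) + 5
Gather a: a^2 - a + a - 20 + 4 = a^2 - 16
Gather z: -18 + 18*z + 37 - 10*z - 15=8*z + 4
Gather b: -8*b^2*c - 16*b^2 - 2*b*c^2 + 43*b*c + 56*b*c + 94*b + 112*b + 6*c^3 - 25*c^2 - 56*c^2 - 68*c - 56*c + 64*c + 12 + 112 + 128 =b^2*(-8*c - 16) + b*(-2*c^2 + 99*c + 206) + 6*c^3 - 81*c^2 - 60*c + 252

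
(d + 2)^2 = d^2 + 4*d + 4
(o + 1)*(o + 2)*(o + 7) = o^3 + 10*o^2 + 23*o + 14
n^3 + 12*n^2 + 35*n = n*(n + 5)*(n + 7)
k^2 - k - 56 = (k - 8)*(k + 7)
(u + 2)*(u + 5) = u^2 + 7*u + 10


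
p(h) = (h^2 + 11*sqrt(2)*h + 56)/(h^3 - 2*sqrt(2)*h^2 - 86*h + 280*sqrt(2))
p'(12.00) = -0.17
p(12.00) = 0.56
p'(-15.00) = 0.00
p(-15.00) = -0.02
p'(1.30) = 0.15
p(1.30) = 0.28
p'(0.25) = 0.08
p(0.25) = 0.16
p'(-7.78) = 0.00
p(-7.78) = -0.01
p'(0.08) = 0.07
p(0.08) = 0.15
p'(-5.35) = 0.01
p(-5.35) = 0.00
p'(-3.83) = 0.01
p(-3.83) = 0.02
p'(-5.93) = 0.01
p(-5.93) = 0.00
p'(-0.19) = 0.06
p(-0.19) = 0.13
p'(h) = (2*h + 11*sqrt(2))/(h^3 - 2*sqrt(2)*h^2 - 86*h + 280*sqrt(2)) + (-3*h^2 + 4*sqrt(2)*h + 86)*(h^2 + 11*sqrt(2)*h + 56)/(h^3 - 2*sqrt(2)*h^2 - 86*h + 280*sqrt(2))^2 = (-h^4 - 22*sqrt(2)*h^3 - 210*h^2 + 784*sqrt(2)*h + 10976)/(h^6 - 4*sqrt(2)*h^5 - 164*h^4 + 904*sqrt(2)*h^3 + 5156*h^2 - 48160*sqrt(2)*h + 156800)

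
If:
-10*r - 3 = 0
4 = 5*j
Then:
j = 4/5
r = -3/10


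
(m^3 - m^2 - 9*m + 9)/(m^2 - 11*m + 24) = (m^2 + 2*m - 3)/(m - 8)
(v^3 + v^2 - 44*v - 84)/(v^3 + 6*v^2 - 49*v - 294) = (v + 2)/(v + 7)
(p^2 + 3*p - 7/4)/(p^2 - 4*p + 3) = (p^2 + 3*p - 7/4)/(p^2 - 4*p + 3)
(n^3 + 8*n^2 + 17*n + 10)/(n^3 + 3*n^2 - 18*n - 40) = (n + 1)/(n - 4)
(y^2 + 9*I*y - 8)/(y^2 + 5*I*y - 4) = (y + 8*I)/(y + 4*I)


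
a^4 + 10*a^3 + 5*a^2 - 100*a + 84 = (a - 2)*(a - 1)*(a + 6)*(a + 7)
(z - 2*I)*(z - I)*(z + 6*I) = z^3 + 3*I*z^2 + 16*z - 12*I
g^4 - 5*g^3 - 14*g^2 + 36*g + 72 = (g - 6)*(g - 3)*(g + 2)^2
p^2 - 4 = (p - 2)*(p + 2)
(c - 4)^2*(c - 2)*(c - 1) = c^4 - 11*c^3 + 42*c^2 - 64*c + 32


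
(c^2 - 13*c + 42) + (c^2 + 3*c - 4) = 2*c^2 - 10*c + 38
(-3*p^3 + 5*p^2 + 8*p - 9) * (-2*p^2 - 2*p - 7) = 6*p^5 - 4*p^4 - 5*p^3 - 33*p^2 - 38*p + 63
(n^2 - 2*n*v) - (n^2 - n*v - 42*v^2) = -n*v + 42*v^2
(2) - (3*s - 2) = 4 - 3*s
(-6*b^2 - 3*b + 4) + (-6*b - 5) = -6*b^2 - 9*b - 1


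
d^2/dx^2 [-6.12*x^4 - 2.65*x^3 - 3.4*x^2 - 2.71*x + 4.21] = -73.44*x^2 - 15.9*x - 6.8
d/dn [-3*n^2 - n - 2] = -6*n - 1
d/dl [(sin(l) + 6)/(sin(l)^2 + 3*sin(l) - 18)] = -cos(l)/(sin(l) - 3)^2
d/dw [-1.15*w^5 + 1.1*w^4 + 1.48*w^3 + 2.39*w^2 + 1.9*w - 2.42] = -5.75*w^4 + 4.4*w^3 + 4.44*w^2 + 4.78*w + 1.9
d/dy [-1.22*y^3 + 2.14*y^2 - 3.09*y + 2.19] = -3.66*y^2 + 4.28*y - 3.09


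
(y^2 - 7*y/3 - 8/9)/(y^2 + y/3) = (y - 8/3)/y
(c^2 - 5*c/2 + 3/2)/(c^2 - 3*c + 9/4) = 2*(c - 1)/(2*c - 3)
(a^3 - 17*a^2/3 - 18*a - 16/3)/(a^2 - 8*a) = a + 7/3 + 2/(3*a)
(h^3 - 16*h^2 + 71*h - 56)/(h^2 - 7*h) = h - 9 + 8/h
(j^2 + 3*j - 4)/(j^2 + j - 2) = (j + 4)/(j + 2)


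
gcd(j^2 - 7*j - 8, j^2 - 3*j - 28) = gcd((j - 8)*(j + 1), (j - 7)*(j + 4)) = 1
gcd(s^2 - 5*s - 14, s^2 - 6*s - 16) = s + 2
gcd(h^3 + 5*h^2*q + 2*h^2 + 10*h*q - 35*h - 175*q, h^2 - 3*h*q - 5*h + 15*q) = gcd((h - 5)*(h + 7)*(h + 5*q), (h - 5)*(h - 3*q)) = h - 5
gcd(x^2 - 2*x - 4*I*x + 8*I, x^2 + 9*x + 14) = 1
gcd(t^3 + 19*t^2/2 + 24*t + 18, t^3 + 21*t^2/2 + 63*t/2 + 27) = t^2 + 15*t/2 + 9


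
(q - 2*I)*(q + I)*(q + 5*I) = q^3 + 4*I*q^2 + 7*q + 10*I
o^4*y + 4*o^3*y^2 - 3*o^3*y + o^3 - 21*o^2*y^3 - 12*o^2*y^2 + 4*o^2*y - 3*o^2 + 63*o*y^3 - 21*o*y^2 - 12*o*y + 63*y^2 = (o - 3)*(o - 3*y)*(o + 7*y)*(o*y + 1)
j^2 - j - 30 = (j - 6)*(j + 5)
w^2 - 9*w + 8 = (w - 8)*(w - 1)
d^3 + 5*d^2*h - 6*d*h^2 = d*(d - h)*(d + 6*h)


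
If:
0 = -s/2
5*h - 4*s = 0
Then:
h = 0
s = 0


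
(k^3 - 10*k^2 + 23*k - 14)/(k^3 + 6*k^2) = (k^3 - 10*k^2 + 23*k - 14)/(k^2*(k + 6))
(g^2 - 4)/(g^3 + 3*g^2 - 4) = (g - 2)/(g^2 + g - 2)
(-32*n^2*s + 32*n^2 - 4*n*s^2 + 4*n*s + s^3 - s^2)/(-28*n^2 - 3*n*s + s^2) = (-8*n*s + 8*n + s^2 - s)/(-7*n + s)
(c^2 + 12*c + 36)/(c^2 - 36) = (c + 6)/(c - 6)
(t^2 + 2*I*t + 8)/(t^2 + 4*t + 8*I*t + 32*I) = (t^2 + 2*I*t + 8)/(t^2 + t*(4 + 8*I) + 32*I)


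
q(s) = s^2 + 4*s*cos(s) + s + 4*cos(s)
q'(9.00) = -1.13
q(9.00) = 53.55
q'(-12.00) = 3.98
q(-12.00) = 94.87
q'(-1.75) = -6.16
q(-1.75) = 1.85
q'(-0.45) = 4.66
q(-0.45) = 1.73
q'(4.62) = 32.26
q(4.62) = 23.89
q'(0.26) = 4.09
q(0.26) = 5.20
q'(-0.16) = 5.16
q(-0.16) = 3.18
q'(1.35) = -4.60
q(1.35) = 5.23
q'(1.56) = -6.08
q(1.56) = 4.10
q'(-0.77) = 2.97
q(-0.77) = 0.48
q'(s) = -4*s*sin(s) + 2*s - 4*sin(s) + 4*cos(s) + 1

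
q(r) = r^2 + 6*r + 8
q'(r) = 2*r + 6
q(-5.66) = 6.08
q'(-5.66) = -5.32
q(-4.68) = 1.82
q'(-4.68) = -3.36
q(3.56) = 42.03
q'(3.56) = 13.12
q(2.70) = 31.49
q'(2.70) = 11.40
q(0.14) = 8.86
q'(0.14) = 6.28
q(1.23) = 16.89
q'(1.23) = 8.46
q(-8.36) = 27.73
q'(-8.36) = -10.72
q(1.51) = 19.34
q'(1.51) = 9.02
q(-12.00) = 80.00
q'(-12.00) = -18.00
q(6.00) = 80.00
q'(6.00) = 18.00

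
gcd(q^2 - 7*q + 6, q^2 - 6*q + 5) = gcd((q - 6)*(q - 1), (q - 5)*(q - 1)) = q - 1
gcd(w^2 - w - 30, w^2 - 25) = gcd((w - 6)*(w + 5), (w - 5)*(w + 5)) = w + 5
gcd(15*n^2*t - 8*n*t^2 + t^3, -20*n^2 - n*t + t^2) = -5*n + t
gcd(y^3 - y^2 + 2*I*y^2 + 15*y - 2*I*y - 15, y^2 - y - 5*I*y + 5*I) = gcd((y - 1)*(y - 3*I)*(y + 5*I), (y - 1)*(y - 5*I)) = y - 1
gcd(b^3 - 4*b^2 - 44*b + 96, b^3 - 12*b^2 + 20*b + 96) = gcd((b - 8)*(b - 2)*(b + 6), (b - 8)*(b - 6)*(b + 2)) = b - 8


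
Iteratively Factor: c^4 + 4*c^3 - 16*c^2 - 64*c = (c + 4)*(c^3 - 16*c) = c*(c + 4)*(c^2 - 16) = c*(c + 4)^2*(c - 4)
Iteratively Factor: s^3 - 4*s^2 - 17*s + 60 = (s + 4)*(s^2 - 8*s + 15) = (s - 5)*(s + 4)*(s - 3)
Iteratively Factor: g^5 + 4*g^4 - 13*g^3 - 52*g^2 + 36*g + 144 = (g - 3)*(g^4 + 7*g^3 + 8*g^2 - 28*g - 48) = (g - 3)*(g + 2)*(g^3 + 5*g^2 - 2*g - 24) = (g - 3)*(g + 2)*(g + 4)*(g^2 + g - 6) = (g - 3)*(g - 2)*(g + 2)*(g + 4)*(g + 3)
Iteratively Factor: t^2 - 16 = (t - 4)*(t + 4)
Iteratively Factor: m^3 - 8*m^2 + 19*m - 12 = (m - 3)*(m^2 - 5*m + 4) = (m - 3)*(m - 1)*(m - 4)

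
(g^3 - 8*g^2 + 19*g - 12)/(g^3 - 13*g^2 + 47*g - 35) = (g^2 - 7*g + 12)/(g^2 - 12*g + 35)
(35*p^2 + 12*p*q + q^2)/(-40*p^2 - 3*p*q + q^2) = (-7*p - q)/(8*p - q)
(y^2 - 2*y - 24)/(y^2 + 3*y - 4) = (y - 6)/(y - 1)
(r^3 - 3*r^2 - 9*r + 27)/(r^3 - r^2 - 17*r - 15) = (r^2 - 6*r + 9)/(r^2 - 4*r - 5)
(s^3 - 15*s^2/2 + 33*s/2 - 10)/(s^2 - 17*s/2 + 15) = (s^2 - 5*s + 4)/(s - 6)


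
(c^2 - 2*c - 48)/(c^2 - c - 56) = (c + 6)/(c + 7)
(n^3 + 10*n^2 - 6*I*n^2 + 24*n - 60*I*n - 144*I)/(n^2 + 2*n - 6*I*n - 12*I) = (n^2 + 10*n + 24)/(n + 2)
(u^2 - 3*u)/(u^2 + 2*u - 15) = u/(u + 5)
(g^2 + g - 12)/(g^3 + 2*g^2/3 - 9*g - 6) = 3*(g + 4)/(3*g^2 + 11*g + 6)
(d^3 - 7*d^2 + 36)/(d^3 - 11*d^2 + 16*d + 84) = (d - 3)/(d - 7)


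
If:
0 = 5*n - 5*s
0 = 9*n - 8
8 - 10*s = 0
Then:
No Solution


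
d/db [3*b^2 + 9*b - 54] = 6*b + 9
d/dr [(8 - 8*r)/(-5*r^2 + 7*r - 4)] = 8*(-5*r^2 + 10*r - 3)/(25*r^4 - 70*r^3 + 89*r^2 - 56*r + 16)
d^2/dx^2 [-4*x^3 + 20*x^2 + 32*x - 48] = 40 - 24*x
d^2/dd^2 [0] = 0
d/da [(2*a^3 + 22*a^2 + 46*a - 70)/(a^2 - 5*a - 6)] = 2*(a^4 - 10*a^3 - 96*a^2 - 62*a - 313)/(a^4 - 10*a^3 + 13*a^2 + 60*a + 36)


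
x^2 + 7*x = x*(x + 7)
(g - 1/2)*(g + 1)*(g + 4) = g^3 + 9*g^2/2 + 3*g/2 - 2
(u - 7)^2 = u^2 - 14*u + 49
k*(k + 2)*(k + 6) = k^3 + 8*k^2 + 12*k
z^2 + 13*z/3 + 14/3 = (z + 2)*(z + 7/3)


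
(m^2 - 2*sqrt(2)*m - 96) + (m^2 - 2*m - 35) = 2*m^2 - 2*sqrt(2)*m - 2*m - 131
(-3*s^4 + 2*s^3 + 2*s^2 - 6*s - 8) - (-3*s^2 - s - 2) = -3*s^4 + 2*s^3 + 5*s^2 - 5*s - 6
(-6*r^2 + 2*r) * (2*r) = -12*r^3 + 4*r^2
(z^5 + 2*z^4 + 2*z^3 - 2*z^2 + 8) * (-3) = -3*z^5 - 6*z^4 - 6*z^3 + 6*z^2 - 24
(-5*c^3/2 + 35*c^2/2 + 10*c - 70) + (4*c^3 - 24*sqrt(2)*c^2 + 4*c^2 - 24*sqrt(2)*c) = 3*c^3/2 - 24*sqrt(2)*c^2 + 43*c^2/2 - 24*sqrt(2)*c + 10*c - 70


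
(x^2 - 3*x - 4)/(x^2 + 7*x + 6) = (x - 4)/(x + 6)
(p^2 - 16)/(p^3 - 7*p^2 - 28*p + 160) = (p + 4)/(p^2 - 3*p - 40)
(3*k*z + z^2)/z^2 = (3*k + z)/z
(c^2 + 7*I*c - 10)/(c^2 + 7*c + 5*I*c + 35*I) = (c + 2*I)/(c + 7)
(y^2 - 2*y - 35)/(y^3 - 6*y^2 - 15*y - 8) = (-y^2 + 2*y + 35)/(-y^3 + 6*y^2 + 15*y + 8)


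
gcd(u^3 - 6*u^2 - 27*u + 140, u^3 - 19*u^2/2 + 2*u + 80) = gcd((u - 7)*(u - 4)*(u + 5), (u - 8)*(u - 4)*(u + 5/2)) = u - 4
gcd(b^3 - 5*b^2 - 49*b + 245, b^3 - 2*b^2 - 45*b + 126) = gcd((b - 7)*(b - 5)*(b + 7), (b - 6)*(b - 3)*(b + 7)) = b + 7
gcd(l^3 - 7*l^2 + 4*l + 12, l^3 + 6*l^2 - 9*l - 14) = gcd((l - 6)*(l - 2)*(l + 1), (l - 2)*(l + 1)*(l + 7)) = l^2 - l - 2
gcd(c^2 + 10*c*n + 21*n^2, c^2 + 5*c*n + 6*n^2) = c + 3*n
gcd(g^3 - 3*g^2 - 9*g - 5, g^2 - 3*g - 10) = g - 5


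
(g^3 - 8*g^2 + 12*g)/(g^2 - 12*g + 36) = g*(g - 2)/(g - 6)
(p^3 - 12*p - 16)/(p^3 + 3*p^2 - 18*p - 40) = (p + 2)/(p + 5)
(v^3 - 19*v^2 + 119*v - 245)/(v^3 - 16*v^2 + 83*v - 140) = (v - 7)/(v - 4)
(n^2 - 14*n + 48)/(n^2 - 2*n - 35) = (-n^2 + 14*n - 48)/(-n^2 + 2*n + 35)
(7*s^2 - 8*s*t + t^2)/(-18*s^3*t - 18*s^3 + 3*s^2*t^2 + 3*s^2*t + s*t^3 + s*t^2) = (7*s^2 - 8*s*t + t^2)/(s*(-18*s^2*t - 18*s^2 + 3*s*t^2 + 3*s*t + t^3 + t^2))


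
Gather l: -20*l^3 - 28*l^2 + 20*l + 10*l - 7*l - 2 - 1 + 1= -20*l^3 - 28*l^2 + 23*l - 2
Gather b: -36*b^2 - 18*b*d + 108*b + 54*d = -36*b^2 + b*(108 - 18*d) + 54*d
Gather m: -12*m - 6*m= -18*m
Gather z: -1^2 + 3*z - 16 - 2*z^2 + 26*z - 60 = -2*z^2 + 29*z - 77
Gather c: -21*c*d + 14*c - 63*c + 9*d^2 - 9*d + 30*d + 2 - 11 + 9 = c*(-21*d - 49) + 9*d^2 + 21*d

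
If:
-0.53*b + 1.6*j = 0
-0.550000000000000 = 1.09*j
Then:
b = -1.52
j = -0.50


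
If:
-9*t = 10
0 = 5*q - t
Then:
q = -2/9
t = -10/9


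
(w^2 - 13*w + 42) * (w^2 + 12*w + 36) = w^4 - w^3 - 78*w^2 + 36*w + 1512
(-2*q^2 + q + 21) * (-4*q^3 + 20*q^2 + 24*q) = 8*q^5 - 44*q^4 - 112*q^3 + 444*q^2 + 504*q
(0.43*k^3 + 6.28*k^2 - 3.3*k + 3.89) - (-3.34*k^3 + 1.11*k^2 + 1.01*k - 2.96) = 3.77*k^3 + 5.17*k^2 - 4.31*k + 6.85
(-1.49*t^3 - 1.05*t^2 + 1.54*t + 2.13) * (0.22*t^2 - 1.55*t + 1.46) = -0.3278*t^5 + 2.0785*t^4 - 0.2091*t^3 - 3.4514*t^2 - 1.0531*t + 3.1098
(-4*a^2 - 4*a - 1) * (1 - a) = 4*a^3 - 3*a - 1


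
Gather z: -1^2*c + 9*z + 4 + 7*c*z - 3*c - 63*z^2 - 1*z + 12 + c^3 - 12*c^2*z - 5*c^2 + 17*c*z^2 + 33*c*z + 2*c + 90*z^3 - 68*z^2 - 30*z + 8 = c^3 - 5*c^2 - 2*c + 90*z^3 + z^2*(17*c - 131) + z*(-12*c^2 + 40*c - 22) + 24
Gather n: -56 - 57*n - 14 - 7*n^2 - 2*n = -7*n^2 - 59*n - 70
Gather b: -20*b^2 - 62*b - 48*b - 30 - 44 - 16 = -20*b^2 - 110*b - 90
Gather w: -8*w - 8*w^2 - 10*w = -8*w^2 - 18*w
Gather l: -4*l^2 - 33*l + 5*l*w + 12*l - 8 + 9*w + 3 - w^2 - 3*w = -4*l^2 + l*(5*w - 21) - w^2 + 6*w - 5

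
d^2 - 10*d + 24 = (d - 6)*(d - 4)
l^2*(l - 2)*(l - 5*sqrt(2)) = l^4 - 5*sqrt(2)*l^3 - 2*l^3 + 10*sqrt(2)*l^2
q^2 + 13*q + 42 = (q + 6)*(q + 7)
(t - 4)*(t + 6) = t^2 + 2*t - 24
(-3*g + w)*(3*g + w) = -9*g^2 + w^2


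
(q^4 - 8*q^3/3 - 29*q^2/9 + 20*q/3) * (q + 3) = q^5 + q^4/3 - 101*q^3/9 - 3*q^2 + 20*q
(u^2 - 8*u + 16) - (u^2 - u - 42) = 58 - 7*u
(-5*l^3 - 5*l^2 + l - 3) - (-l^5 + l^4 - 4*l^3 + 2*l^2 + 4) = l^5 - l^4 - l^3 - 7*l^2 + l - 7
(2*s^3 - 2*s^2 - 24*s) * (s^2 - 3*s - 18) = 2*s^5 - 8*s^4 - 54*s^3 + 108*s^2 + 432*s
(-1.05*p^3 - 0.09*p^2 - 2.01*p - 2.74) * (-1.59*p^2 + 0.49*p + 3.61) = 1.6695*p^5 - 0.3714*p^4 - 0.6387*p^3 + 3.0468*p^2 - 8.5987*p - 9.8914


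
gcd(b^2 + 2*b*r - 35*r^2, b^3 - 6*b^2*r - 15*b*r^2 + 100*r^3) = -b + 5*r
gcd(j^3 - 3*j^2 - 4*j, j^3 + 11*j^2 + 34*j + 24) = j + 1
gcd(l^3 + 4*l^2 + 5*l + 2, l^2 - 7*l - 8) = l + 1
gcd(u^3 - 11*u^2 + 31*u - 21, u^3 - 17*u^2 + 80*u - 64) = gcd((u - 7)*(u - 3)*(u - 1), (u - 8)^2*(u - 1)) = u - 1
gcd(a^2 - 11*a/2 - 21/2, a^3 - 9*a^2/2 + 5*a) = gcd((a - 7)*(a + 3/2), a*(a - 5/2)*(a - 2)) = 1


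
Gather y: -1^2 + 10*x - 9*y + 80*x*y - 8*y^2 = 10*x - 8*y^2 + y*(80*x - 9) - 1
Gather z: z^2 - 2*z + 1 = z^2 - 2*z + 1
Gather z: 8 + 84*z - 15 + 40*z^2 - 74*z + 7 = 40*z^2 + 10*z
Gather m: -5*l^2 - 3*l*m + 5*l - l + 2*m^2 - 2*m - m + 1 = -5*l^2 + 4*l + 2*m^2 + m*(-3*l - 3) + 1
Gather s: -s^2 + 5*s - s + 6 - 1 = -s^2 + 4*s + 5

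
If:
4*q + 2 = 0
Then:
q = -1/2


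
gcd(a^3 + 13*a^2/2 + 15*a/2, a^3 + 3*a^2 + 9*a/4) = a^2 + 3*a/2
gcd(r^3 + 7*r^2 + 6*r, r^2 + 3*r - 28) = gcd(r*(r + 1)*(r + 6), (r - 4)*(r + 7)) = 1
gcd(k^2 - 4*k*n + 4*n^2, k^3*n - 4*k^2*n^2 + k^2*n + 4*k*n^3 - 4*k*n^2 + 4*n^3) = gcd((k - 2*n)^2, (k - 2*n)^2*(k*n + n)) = k^2 - 4*k*n + 4*n^2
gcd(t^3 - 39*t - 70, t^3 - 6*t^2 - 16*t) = t + 2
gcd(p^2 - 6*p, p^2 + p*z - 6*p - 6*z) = p - 6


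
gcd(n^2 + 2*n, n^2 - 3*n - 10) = n + 2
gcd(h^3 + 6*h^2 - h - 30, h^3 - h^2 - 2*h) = h - 2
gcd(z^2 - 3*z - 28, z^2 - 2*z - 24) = z + 4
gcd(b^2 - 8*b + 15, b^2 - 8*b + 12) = 1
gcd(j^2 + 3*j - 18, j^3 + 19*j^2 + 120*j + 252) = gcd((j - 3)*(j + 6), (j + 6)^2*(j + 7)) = j + 6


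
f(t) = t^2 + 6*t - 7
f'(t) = 2*t + 6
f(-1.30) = -13.11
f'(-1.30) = 3.40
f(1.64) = 5.53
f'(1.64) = 9.28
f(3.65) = 28.22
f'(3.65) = 13.30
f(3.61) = 27.69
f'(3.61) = 13.22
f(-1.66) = -14.20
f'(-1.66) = 2.68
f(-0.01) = -7.06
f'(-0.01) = 5.98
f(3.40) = 24.96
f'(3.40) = 12.80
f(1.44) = 3.71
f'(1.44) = 8.88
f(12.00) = 209.00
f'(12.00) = 30.00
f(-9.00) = 20.00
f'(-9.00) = -12.00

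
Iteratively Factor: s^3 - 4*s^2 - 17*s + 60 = (s - 5)*(s^2 + s - 12) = (s - 5)*(s - 3)*(s + 4)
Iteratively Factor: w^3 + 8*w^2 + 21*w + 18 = (w + 3)*(w^2 + 5*w + 6) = (w + 3)^2*(w + 2)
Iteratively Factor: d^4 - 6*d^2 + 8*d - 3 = (d + 3)*(d^3 - 3*d^2 + 3*d - 1) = (d - 1)*(d + 3)*(d^2 - 2*d + 1) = (d - 1)^2*(d + 3)*(d - 1)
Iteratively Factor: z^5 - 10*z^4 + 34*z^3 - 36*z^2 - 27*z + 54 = (z - 3)*(z^4 - 7*z^3 + 13*z^2 + 3*z - 18) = (z - 3)^2*(z^3 - 4*z^2 + z + 6) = (z - 3)^3*(z^2 - z - 2) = (z - 3)^3*(z + 1)*(z - 2)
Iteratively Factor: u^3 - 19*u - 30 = (u + 3)*(u^2 - 3*u - 10) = (u - 5)*(u + 3)*(u + 2)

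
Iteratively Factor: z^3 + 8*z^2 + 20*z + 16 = (z + 2)*(z^2 + 6*z + 8) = (z + 2)^2*(z + 4)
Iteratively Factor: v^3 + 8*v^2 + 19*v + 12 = (v + 1)*(v^2 + 7*v + 12) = (v + 1)*(v + 3)*(v + 4)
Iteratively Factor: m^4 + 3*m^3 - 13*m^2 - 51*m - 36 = (m + 1)*(m^3 + 2*m^2 - 15*m - 36) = (m + 1)*(m + 3)*(m^2 - m - 12) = (m - 4)*(m + 1)*(m + 3)*(m + 3)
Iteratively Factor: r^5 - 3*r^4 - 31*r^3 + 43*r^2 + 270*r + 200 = (r - 5)*(r^4 + 2*r^3 - 21*r^2 - 62*r - 40) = (r - 5)*(r + 1)*(r^3 + r^2 - 22*r - 40) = (r - 5)*(r + 1)*(r + 4)*(r^2 - 3*r - 10) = (r - 5)*(r + 1)*(r + 2)*(r + 4)*(r - 5)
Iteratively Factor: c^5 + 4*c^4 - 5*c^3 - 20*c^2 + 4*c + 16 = (c + 4)*(c^4 - 5*c^2 + 4) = (c + 2)*(c + 4)*(c^3 - 2*c^2 - c + 2) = (c - 1)*(c + 2)*(c + 4)*(c^2 - c - 2) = (c - 2)*(c - 1)*(c + 2)*(c + 4)*(c + 1)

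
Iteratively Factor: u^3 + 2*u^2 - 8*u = (u)*(u^2 + 2*u - 8) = u*(u - 2)*(u + 4)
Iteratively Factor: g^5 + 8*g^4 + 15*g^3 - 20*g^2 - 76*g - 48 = (g + 2)*(g^4 + 6*g^3 + 3*g^2 - 26*g - 24) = (g + 1)*(g + 2)*(g^3 + 5*g^2 - 2*g - 24) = (g + 1)*(g + 2)*(g + 3)*(g^2 + 2*g - 8) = (g + 1)*(g + 2)*(g + 3)*(g + 4)*(g - 2)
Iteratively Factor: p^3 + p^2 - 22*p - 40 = (p + 4)*(p^2 - 3*p - 10) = (p + 2)*(p + 4)*(p - 5)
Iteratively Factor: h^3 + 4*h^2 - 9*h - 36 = (h - 3)*(h^2 + 7*h + 12) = (h - 3)*(h + 3)*(h + 4)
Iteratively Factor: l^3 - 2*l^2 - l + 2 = (l - 2)*(l^2 - 1) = (l - 2)*(l + 1)*(l - 1)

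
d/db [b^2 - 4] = 2*b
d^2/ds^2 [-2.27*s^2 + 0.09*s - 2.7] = -4.54000000000000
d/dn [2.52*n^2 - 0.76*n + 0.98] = 5.04*n - 0.76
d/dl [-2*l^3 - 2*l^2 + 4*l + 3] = -6*l^2 - 4*l + 4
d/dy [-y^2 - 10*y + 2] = -2*y - 10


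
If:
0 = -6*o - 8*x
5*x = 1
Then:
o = -4/15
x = 1/5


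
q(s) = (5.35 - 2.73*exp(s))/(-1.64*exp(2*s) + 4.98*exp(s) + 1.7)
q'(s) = (5.35 - 2.73*exp(s))*(3.28*exp(2*s) - 4.98*exp(s))/(-1.64*exp(2*s) + 4.98*exp(s) + 1.7)^2 - 2.73*exp(s)/(-1.64*exp(2*s) + 4.98*exp(s) + 1.7) = (-4.4772*exp(2*s) + 17.548*exp(s) - 31.284)*exp(s)/(2.6896*exp(4*s) - 16.3344*exp(3*s) + 19.2244*exp(2*s) + 16.932*exp(s) + 2.89)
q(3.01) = 0.09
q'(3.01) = -0.09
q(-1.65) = 1.86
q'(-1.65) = -0.80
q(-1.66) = 1.87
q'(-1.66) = -0.80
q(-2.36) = 2.36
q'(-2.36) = -0.60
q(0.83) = -0.20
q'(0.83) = -1.66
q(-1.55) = 1.78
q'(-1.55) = -0.82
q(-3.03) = 2.69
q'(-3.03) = -0.39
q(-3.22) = 2.76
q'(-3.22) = -0.34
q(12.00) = 0.00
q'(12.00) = 0.00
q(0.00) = 0.52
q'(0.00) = -0.72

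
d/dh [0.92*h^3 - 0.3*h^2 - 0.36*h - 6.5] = 2.76*h^2 - 0.6*h - 0.36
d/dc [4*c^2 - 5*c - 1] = 8*c - 5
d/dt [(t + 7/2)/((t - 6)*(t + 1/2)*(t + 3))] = (-8*t^3 - 32*t^2 + 70*t + 237)/(4*t^6 - 20*t^5 - 131*t^4 + 318*t^3 + 1701*t^2 + 1404*t + 324)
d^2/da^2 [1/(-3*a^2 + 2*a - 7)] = 2*(9*a^2 - 6*a - 4*(3*a - 1)^2 + 21)/(3*a^2 - 2*a + 7)^3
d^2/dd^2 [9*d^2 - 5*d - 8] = 18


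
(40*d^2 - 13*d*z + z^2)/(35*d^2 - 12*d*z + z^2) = (-8*d + z)/(-7*d + z)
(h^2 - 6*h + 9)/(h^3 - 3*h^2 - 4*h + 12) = (h - 3)/(h^2 - 4)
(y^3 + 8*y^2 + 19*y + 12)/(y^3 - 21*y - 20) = (y + 3)/(y - 5)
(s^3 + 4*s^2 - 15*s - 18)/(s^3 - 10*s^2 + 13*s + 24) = (s + 6)/(s - 8)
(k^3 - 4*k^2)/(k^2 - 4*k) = k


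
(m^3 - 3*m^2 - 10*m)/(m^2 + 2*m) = m - 5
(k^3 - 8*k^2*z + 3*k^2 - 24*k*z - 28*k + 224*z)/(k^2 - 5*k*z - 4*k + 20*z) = (-k^2 + 8*k*z - 7*k + 56*z)/(-k + 5*z)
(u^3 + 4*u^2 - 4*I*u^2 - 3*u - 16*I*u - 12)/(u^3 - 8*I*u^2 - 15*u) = (u^2 + u*(4 - I) - 4*I)/(u*(u - 5*I))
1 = 1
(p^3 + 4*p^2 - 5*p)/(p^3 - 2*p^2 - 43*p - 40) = p*(p - 1)/(p^2 - 7*p - 8)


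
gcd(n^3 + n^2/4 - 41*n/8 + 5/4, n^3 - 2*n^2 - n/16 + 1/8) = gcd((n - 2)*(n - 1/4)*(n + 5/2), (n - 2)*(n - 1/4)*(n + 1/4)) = n^2 - 9*n/4 + 1/2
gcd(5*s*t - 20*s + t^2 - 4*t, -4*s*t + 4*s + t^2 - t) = 1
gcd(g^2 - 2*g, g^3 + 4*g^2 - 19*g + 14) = g - 2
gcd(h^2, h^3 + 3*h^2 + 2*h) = h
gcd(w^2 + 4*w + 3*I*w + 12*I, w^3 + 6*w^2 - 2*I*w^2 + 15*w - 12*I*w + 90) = w + 3*I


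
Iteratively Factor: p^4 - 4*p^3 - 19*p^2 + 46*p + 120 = (p + 2)*(p^3 - 6*p^2 - 7*p + 60) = (p + 2)*(p + 3)*(p^2 - 9*p + 20) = (p - 4)*(p + 2)*(p + 3)*(p - 5)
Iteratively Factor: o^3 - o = (o)*(o^2 - 1) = o*(o + 1)*(o - 1)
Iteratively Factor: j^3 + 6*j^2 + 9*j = (j + 3)*(j^2 + 3*j) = (j + 3)^2*(j)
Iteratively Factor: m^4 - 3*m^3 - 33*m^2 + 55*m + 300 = (m - 5)*(m^3 + 2*m^2 - 23*m - 60) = (m - 5)*(m + 4)*(m^2 - 2*m - 15) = (m - 5)*(m + 3)*(m + 4)*(m - 5)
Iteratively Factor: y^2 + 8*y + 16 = (y + 4)*(y + 4)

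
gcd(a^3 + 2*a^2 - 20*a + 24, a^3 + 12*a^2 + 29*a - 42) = a + 6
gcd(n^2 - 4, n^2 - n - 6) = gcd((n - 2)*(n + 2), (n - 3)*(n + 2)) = n + 2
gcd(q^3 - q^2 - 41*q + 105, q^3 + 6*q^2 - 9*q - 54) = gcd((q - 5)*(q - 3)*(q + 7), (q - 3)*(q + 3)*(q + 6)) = q - 3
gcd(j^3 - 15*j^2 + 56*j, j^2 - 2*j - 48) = j - 8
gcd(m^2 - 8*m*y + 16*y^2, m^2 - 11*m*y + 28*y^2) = -m + 4*y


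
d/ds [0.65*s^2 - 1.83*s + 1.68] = 1.3*s - 1.83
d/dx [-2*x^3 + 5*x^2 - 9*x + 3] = -6*x^2 + 10*x - 9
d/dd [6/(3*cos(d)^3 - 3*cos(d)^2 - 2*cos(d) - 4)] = 96*(-9*sin(d)^2 - 6*cos(d) + 7)*sin(d)/(12*sin(d)^2 + cos(d) + 3*cos(3*d) - 28)^2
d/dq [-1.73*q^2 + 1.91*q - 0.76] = 1.91 - 3.46*q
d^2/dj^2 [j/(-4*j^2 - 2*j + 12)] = (-j*(4*j + 1)^2 + (6*j + 1)*(2*j^2 + j - 6))/(2*j^2 + j - 6)^3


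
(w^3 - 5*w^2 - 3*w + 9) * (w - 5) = w^4 - 10*w^3 + 22*w^2 + 24*w - 45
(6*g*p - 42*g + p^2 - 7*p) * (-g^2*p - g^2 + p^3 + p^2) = -6*g^3*p^2 + 36*g^3*p + 42*g^3 - g^2*p^3 + 6*g^2*p^2 + 7*g^2*p + 6*g*p^4 - 36*g*p^3 - 42*g*p^2 + p^5 - 6*p^4 - 7*p^3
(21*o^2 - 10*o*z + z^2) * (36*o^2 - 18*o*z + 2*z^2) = 756*o^4 - 738*o^3*z + 258*o^2*z^2 - 38*o*z^3 + 2*z^4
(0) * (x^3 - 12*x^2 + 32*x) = 0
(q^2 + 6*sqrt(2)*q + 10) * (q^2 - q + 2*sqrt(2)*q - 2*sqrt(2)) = q^4 - q^3 + 8*sqrt(2)*q^3 - 8*sqrt(2)*q^2 + 34*q^2 - 34*q + 20*sqrt(2)*q - 20*sqrt(2)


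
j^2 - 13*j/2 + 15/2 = (j - 5)*(j - 3/2)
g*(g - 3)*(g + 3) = g^3 - 9*g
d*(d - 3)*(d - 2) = d^3 - 5*d^2 + 6*d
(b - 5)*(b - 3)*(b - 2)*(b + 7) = b^4 - 3*b^3 - 39*b^2 + 187*b - 210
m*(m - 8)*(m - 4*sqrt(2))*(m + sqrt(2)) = m^4 - 8*m^3 - 3*sqrt(2)*m^3 - 8*m^2 + 24*sqrt(2)*m^2 + 64*m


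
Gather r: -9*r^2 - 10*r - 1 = -9*r^2 - 10*r - 1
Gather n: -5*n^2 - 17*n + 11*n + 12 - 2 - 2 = -5*n^2 - 6*n + 8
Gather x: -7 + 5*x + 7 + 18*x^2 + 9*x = 18*x^2 + 14*x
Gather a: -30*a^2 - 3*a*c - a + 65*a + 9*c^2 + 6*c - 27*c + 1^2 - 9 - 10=-30*a^2 + a*(64 - 3*c) + 9*c^2 - 21*c - 18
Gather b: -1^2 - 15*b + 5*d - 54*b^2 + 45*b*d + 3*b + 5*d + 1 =-54*b^2 + b*(45*d - 12) + 10*d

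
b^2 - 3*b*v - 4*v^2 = (b - 4*v)*(b + v)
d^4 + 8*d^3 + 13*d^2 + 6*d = d*(d + 1)^2*(d + 6)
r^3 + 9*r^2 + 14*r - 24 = (r - 1)*(r + 4)*(r + 6)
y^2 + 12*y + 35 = (y + 5)*(y + 7)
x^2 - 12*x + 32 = (x - 8)*(x - 4)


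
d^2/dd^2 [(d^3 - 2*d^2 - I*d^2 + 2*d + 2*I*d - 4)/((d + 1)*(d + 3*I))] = (d^3*(-14 + 24*I) + d^2*(-96 + 54*I) + d*(-42 - 108*I) + 148 + 18*I)/(d^6 + d^5*(3 + 9*I) + d^4*(-24 + 27*I) - 80*d^3 + d^2*(-81 - 72*I) + d*(-27 - 81*I) - 27*I)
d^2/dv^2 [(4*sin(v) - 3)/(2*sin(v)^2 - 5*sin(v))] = (-16*sin(v)^2 + 8*sin(v) - 58 + 3/sin(v) + 180/sin(v)^2 - 150/sin(v)^3)/(2*sin(v) - 5)^3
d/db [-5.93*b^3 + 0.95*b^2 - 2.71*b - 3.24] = -17.79*b^2 + 1.9*b - 2.71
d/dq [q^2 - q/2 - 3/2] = 2*q - 1/2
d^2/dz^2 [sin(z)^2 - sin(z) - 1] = sin(z) + 2*cos(2*z)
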